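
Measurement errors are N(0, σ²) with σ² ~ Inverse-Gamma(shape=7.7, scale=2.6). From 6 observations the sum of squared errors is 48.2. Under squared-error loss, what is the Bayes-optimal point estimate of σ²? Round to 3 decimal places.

2.753

Posterior: Inverse-Gamma(shape = 7.7+6/2 = 10.7, scale = 2.6+48.2/2 = 26.7).
Mode = β/(α+1) = 26.7/11.7 = 2.282.
Mean = β/(α−1) = 26.7/9.7 = 2.753.
Squared-error loss ⇒ the optimal estimator is the posterior mean.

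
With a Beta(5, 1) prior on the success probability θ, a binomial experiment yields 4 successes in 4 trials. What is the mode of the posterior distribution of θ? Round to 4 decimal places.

Posterior: Beta(5+4, 1+0) = Beta(9, 1).
Since β = 1 ≤ 1 and α > 1, the Beta density is monotone increasing on [0,1]; the mode is at 1.
Mean = 9/(9+1) = 0.9000.
This is the posterior mode — the MAP estimate.

1.0000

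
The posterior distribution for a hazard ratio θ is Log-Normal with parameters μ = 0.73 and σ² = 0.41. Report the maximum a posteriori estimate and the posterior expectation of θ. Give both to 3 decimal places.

Mode = exp(μ − σ²) = exp(0.32) = 1.377.
Mean = exp(μ + σ²/2) = exp(0.935) = 2.547.
The mean is pulled above the mode by the posterior's right skew.

MAP: 1.377. Posterior mean: 2.547.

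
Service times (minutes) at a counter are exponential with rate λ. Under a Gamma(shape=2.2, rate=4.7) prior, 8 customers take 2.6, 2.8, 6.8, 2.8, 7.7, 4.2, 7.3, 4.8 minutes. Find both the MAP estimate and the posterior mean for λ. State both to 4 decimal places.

λ_MAP = 0.2105, E[λ|data] = 0.2334

Σ times = 39.0. Posterior: Gamma(shape = 2.2+8 = 10.2, rate = 4.7+39.0 = 43.7).
Mode = (α−1)/β = 9.2/43.7 = 0.2105.
Mean = α/β = 10.2/43.7 = 0.2334.
The mean is pulled above the mode by the posterior's right skew.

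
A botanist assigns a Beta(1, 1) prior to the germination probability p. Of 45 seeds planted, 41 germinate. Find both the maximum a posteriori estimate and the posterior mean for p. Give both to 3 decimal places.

MAP = 0.911; posterior mean = 0.894

Posterior: Beta(1+41, 1+4) = Beta(42, 5).
Mode = (42−1)/(42+5−2) = 41/45 = 0.911.
With a flat prior the MAP equals the MLE, 41/45.
Mean = 42/(42+5) = 42/47 = 0.894.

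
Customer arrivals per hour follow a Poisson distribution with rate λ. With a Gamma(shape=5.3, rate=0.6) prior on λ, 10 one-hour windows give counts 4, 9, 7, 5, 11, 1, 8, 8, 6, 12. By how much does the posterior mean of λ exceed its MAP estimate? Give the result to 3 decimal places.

Σ counts = 71. Posterior: Gamma(shape = 5.3+71 = 76.3, rate = 0.6+10 = 10.6).
Mode = (α−1)/β = 75.3/10.6 = 7.104.
Mean = α/β = 76.3/10.6 = 7.198.
Difference = 7.198 − 7.104 = 0.094.
The mean is pulled above the mode by the posterior's right skew.

0.094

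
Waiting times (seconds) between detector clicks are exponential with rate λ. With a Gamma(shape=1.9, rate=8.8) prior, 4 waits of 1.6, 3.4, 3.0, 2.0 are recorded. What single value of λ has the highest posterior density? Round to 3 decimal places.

Σ times = 10.0. Posterior: Gamma(shape = 1.9+4 = 5.9, rate = 8.8+10.0 = 18.8).
Mode = (α−1)/β = 4.9/18.8 = 0.261.
Mean = α/β = 5.9/18.8 = 0.314.
This is the posterior mode — the MAP estimate.

0.261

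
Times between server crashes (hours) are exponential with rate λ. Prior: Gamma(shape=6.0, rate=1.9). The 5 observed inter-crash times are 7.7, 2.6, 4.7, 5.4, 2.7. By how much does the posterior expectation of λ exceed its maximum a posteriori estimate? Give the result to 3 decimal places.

0.040

Σ times = 23.1. Posterior: Gamma(shape = 6.0+5 = 11.0, rate = 1.9+23.1 = 25.0).
Mode = (α−1)/β = 10.0/25.0 = 0.400.
Mean = α/β = 11.0/25.0 = 0.440.
Difference = 0.440 − 0.400 = 0.040.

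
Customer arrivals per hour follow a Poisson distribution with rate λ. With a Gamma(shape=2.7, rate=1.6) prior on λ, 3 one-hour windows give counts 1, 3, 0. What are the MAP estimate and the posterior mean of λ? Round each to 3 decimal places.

MAP estimate = 1.239, posterior mean = 1.457

Σ counts = 4. Posterior: Gamma(shape = 2.7+4 = 6.7, rate = 1.6+3 = 4.6).
Mode = (α−1)/β = 5.7/4.6 = 1.239.
Mean = α/β = 6.7/4.6 = 1.457.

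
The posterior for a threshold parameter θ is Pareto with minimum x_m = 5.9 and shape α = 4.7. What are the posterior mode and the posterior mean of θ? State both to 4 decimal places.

The Pareto density is strictly decreasing on [x_m, ∞), so the mode is x_m = 5.9000.
Mean = α·x_m/(α−1) = 4.7·5.9/3.7 = 7.4946.
The posterior is right-skewed, so the mean exceeds the mode.

posterior mode = 5.9000, posterior mean = 7.4946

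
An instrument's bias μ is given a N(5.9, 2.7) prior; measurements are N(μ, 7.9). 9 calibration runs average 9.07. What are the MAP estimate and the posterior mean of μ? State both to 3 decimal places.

Posterior for μ is Normal. Precision-weighted mean: (1/2.7·5.9 + 9/7.9·9.07) / (1/2.7 + 9/7.9) = 8.292.
A Normal posterior is symmetric, so mode = mean.

MAP: 8.292. Posterior mean: 8.292.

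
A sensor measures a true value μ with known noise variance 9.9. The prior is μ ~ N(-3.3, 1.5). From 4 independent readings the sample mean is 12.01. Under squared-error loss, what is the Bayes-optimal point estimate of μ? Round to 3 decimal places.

2.477

Posterior for μ is Normal. Precision-weighted mean: (1/1.5·-3.3 + 4/9.9·12.01) / (1/1.5 + 4/9.9) = 2.477.
A Normal posterior is symmetric, so mode = mean.
Squared-error loss ⇒ the optimal estimator is the posterior mean.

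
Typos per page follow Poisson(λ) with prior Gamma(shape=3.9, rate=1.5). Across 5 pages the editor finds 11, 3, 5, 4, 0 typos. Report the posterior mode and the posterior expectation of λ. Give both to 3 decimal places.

Σ counts = 23. Posterior: Gamma(shape = 3.9+23 = 26.9, rate = 1.5+5 = 6.5).
Mode = (α−1)/β = 25.9/6.5 = 3.985.
Mean = α/β = 26.9/6.5 = 4.138.

posterior mode = 3.985, posterior expectation = 4.138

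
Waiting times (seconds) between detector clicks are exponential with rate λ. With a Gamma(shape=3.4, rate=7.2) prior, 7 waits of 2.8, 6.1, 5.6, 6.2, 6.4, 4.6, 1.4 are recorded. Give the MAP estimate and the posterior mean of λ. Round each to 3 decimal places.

Σ times = 33.1. Posterior: Gamma(shape = 3.4+7 = 10.4, rate = 7.2+33.1 = 40.3).
Mode = (α−1)/β = 9.4/40.3 = 0.233.
Mean = α/β = 10.4/40.3 = 0.258.
Mean > mode: the posterior has a right tail.

λ_MAP = 0.233, E[λ|data] = 0.258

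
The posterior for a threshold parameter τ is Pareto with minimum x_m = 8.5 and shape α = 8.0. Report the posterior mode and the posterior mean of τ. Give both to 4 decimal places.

The Pareto density is strictly decreasing on [x_m, ∞), so the mode is x_m = 8.5000.
Mean = α·x_m/(α−1) = 8.0·8.5/7.0 = 9.7143.
Mean > mode: the posterior has a right tail.

MAP: 8.5000. Posterior mean: 9.7143.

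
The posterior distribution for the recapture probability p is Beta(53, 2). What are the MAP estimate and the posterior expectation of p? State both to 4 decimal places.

p_MAP = 0.9811, E[p|data] = 0.9636

Mode = (53−1)/(53+2−2) = 52/53 = 0.9811.
Mean = 53/(53+2) = 53/55 = 0.9636.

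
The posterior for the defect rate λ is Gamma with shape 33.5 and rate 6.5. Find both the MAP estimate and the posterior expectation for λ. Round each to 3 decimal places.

Mode = (α−1)/β = 32.5/6.5 = 5.000.
Mean = α/β = 33.5/6.5 = 5.154.

MAP estimate = 5.000, posterior expectation = 5.154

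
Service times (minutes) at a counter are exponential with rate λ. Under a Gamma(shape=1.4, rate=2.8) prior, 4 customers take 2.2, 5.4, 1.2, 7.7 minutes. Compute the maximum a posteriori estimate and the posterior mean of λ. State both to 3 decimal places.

maximum a posteriori estimate = 0.228, posterior mean = 0.280

Σ times = 16.5. Posterior: Gamma(shape = 1.4+4 = 5.4, rate = 2.8+16.5 = 19.3).
Mode = (α−1)/β = 4.4/19.3 = 0.228.
Mean = α/β = 5.4/19.3 = 0.280.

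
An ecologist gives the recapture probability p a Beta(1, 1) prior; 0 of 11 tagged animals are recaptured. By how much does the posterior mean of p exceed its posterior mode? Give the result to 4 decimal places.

0.0769

Posterior: Beta(1+0, 1+11) = Beta(1, 12).
Since α = 1 ≤ 1 and β > 1, the Beta density is monotone decreasing on [0,1]; the mode is at 0.
Mean = 1/(1+12) = 0.0769.
Difference = 0.0769 − 0.0000 = 0.0769.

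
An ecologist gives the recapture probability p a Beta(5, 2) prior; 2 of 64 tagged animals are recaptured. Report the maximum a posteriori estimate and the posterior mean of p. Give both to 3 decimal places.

MAP = 0.087; posterior mean = 0.099

Posterior: Beta(5+2, 2+62) = Beta(7, 64).
Mode = (7−1)/(7+64−2) = 6/69 = 0.087.
Mean = 7/(7+64) = 7/71 = 0.099.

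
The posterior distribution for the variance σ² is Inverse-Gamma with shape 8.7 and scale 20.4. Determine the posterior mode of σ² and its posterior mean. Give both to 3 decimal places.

Mode = β/(α+1) = 20.4/9.7 = 2.103.
Mean = β/(α−1) = 20.4/7.7 = 2.649.
The posterior is right-skewed, so the mean exceeds the mode.

MAP = 2.103, posterior mean = 2.649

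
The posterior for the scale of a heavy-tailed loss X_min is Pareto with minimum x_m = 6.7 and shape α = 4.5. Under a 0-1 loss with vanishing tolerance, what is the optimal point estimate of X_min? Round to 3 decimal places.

The Pareto density is strictly decreasing on [x_m, ∞), so the mode is x_m = 6.700.
Mean = α·x_m/(α−1) = 4.5·6.7/3.5 = 8.614.
This is the posterior mode — the MAP estimate.

6.700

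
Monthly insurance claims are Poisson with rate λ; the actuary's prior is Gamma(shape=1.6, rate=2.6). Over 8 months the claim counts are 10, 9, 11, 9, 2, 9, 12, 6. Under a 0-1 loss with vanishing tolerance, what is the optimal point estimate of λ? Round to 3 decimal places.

6.472

Σ counts = 68. Posterior: Gamma(shape = 1.6+68 = 69.6, rate = 2.6+8 = 10.6).
Mode = (α−1)/β = 68.6/10.6 = 6.472.
Mean = α/β = 69.6/10.6 = 6.566.
This is the posterior mode — the MAP estimate.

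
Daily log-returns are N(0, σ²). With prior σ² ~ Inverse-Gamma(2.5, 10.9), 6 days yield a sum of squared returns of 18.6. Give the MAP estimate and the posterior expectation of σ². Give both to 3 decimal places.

MAP = 3.108, posterior mean = 4.489

Posterior: Inverse-Gamma(shape = 2.5+6/2 = 5.5, scale = 10.9+18.6/2 = 20.2).
Mode = β/(α+1) = 20.2/6.5 = 3.108.
Mean = β/(α−1) = 20.2/4.5 = 4.489.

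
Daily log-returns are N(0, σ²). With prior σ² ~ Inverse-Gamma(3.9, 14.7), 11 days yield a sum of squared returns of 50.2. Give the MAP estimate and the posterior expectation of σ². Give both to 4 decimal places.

MAP estimate = 3.8269, posterior expectation = 4.7381

Posterior: Inverse-Gamma(shape = 3.9+11/2 = 9.4, scale = 14.7+50.2/2 = 39.8).
Mode = β/(α+1) = 39.8/10.4 = 3.8269.
Mean = β/(α−1) = 39.8/8.4 = 4.7381.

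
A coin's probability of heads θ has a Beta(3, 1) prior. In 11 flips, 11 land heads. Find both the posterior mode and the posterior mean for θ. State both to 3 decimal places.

posterior mode = 1.000, posterior mean = 0.933

Posterior: Beta(3+11, 1+0) = Beta(14, 1).
Since β = 1 ≤ 1 and α > 1, the Beta density is monotone increasing on [0,1]; the mode is at 1.
Mean = 14/(14+1) = 0.933.
The posterior is left-skewed, so the mode exceeds the mean.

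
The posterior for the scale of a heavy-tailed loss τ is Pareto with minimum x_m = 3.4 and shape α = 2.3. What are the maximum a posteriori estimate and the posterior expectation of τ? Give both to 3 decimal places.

The Pareto density is strictly decreasing on [x_m, ∞), so the mode is x_m = 3.400.
Mean = α·x_m/(α−1) = 2.3·3.4/1.3 = 6.015.
The posterior is right-skewed, so the mean exceeds the mode.

τ_MAP = 3.400, E[τ|data] = 6.015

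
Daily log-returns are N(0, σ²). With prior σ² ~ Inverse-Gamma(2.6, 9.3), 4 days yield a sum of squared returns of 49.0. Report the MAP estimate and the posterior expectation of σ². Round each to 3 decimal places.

Posterior: Inverse-Gamma(shape = 2.6+4/2 = 4.6, scale = 9.3+49.0/2 = 33.8).
Mode = β/(α+1) = 33.8/5.6 = 6.036.
Mean = β/(α−1) = 33.8/3.6 = 9.389.

σ²_MAP = 6.036, E[σ²|data] = 9.389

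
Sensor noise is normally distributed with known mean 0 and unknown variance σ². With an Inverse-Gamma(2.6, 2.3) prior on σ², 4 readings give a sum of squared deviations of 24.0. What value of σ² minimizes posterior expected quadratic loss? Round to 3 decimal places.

3.972

Posterior: Inverse-Gamma(shape = 2.6+4/2 = 4.6, scale = 2.3+24.0/2 = 14.3).
Mode = β/(α+1) = 14.3/5.6 = 2.554.
Mean = β/(α−1) = 14.3/3.6 = 3.972.
Quadratic loss ⇒ the optimal estimator is the posterior mean.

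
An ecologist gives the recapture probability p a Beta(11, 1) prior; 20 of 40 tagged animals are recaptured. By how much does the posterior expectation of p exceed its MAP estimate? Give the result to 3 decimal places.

Posterior: Beta(11+20, 1+20) = Beta(31, 21).
Mode = (31−1)/(31+21−2) = 30/50 = 0.600.
Mean = 31/(31+21) = 31/52 = 0.596.
Difference = 0.596 − 0.600 = -0.004.
Left-skewed posterior ⇒ mean < mode.

-0.004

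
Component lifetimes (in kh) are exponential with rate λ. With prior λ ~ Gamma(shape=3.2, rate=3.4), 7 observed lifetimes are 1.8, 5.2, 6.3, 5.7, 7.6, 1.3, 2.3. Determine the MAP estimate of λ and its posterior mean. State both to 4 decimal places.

MAP = 0.2738, posterior mean = 0.3036

Σ times = 30.2. Posterior: Gamma(shape = 3.2+7 = 10.2, rate = 3.4+30.2 = 33.6).
Mode = (α−1)/β = 9.2/33.6 = 0.2738.
Mean = α/β = 10.2/33.6 = 0.3036.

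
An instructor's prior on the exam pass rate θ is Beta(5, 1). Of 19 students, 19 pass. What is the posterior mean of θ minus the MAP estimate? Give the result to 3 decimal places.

Posterior: Beta(5+19, 1+0) = Beta(24, 1).
Since β = 1 ≤ 1 and α > 1, the Beta density is monotone increasing on [0,1]; the mode is at 1.
Mean = 24/(24+1) = 0.960.
Difference = 0.960 − 1.000 = -0.040.

-0.040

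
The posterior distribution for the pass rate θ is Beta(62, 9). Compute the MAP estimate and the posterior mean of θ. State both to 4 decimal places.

θ_MAP = 0.8841, E[θ|data] = 0.8732

Mode = (62−1)/(62+9−2) = 61/69 = 0.8841.
Mean = 62/(62+9) = 62/71 = 0.8732.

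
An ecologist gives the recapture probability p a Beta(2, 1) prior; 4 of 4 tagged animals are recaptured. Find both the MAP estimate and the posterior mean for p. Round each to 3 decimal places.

MAP = 1.000; posterior mean = 0.857

Posterior: Beta(2+4, 1+0) = Beta(6, 1).
Since β = 1 ≤ 1 and α > 1, the Beta density is monotone increasing on [0,1]; the mode is at 1.
Mean = 6/(6+1) = 0.857.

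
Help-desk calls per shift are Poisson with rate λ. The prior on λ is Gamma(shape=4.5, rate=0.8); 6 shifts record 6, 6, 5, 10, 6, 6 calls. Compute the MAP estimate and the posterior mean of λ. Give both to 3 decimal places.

Σ counts = 39. Posterior: Gamma(shape = 4.5+39 = 43.5, rate = 0.8+6 = 6.8).
Mode = (α−1)/β = 42.5/6.8 = 6.250.
Mean = α/β = 43.5/6.8 = 6.397.
The mean is pulled above the mode by the posterior's right skew.

MAP = 6.250, posterior mean = 6.397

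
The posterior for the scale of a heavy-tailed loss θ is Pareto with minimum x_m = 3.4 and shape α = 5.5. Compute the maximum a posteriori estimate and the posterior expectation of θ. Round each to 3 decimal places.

θ_MAP = 3.400, E[θ|data] = 4.156

The Pareto density is strictly decreasing on [x_m, ∞), so the mode is x_m = 3.400.
Mean = α·x_m/(α−1) = 5.5·3.4/4.5 = 4.156.
The posterior is right-skewed, so the mean exceeds the mode.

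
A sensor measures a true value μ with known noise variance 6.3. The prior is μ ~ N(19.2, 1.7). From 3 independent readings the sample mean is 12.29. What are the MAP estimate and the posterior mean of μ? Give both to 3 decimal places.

Posterior for μ is Normal. Precision-weighted mean: (1/1.7·19.2 + 3/6.3·12.29) / (1/1.7 + 3/6.3) = 16.109.
A Normal posterior is symmetric, so mode = mean.

MAP: 16.109. Posterior mean: 16.109.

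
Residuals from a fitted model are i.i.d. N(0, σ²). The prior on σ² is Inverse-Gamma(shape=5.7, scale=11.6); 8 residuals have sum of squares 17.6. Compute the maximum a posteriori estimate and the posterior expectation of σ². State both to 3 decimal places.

Posterior: Inverse-Gamma(shape = 5.7+8/2 = 9.7, scale = 11.6+17.6/2 = 20.4).
Mode = β/(α+1) = 20.4/10.7 = 1.907.
Mean = β/(α−1) = 20.4/8.7 = 2.345.

MAP = 1.907; posterior mean = 2.345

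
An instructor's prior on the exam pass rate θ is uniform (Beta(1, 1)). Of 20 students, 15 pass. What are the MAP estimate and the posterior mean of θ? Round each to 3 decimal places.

MAP = 0.750; posterior mean = 0.727

Posterior: Beta(1+15, 1+5) = Beta(16, 6).
Mode = (16−1)/(16+6−2) = 15/20 = 0.750.
With a flat prior the MAP equals the MLE, 15/20.
Mean = 16/(16+6) = 16/22 = 0.727.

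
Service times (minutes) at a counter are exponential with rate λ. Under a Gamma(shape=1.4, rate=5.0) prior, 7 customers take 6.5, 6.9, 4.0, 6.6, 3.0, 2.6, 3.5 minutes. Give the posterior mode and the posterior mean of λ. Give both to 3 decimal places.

Σ times = 33.1. Posterior: Gamma(shape = 1.4+7 = 8.4, rate = 5.0+33.1 = 38.1).
Mode = (α−1)/β = 7.4/38.1 = 0.194.
Mean = α/β = 8.4/38.1 = 0.220.

MAP = 0.194; posterior mean = 0.220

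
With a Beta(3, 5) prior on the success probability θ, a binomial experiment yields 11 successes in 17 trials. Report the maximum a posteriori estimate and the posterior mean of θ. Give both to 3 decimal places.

Posterior: Beta(3+11, 5+6) = Beta(14, 11).
Mode = (14−1)/(14+11−2) = 13/23 = 0.565.
Mean = 14/(14+11) = 14/25 = 0.560.

maximum a posteriori estimate = 0.565, posterior mean = 0.560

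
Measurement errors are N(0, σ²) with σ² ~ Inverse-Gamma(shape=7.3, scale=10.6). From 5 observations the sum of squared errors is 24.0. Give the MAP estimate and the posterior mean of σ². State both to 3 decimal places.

MAP = 2.093; posterior mean = 2.568

Posterior: Inverse-Gamma(shape = 7.3+5/2 = 9.8, scale = 10.6+24.0/2 = 22.6).
Mode = β/(α+1) = 22.6/10.8 = 2.093.
Mean = β/(α−1) = 22.6/8.8 = 2.568.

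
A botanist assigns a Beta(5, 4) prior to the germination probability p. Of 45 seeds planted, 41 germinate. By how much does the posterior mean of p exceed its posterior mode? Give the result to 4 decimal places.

-0.0135

Posterior: Beta(5+41, 4+4) = Beta(46, 8).
Mode = (46−1)/(46+8−2) = 45/52 = 0.8654.
Mean = 46/(46+8) = 46/54 = 0.8519.
Difference = 0.8519 − 0.8654 = -0.0135.
The mean is pulled below the mode by the posterior's left skew.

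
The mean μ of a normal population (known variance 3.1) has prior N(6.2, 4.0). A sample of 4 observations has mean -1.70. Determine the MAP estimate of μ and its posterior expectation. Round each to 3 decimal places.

MAP = -0.418, posterior mean = -0.418

Posterior for μ is Normal. Precision-weighted mean: (1/4.0·6.2 + 4/3.1·-1.70) / (1/4.0 + 4/3.1) = -0.418.
A Normal posterior is symmetric, so mode = mean.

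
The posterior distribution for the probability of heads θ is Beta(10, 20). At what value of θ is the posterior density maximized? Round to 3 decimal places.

0.321

Mode = (10−1)/(10+20−2) = 9/28 = 0.321.
Mean = 10/(10+20) = 10/30 = 0.333.
This is the posterior mode — the MAP estimate.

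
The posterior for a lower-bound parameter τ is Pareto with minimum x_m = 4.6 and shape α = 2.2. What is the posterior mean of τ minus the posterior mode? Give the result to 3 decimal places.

3.833

The Pareto density is strictly decreasing on [x_m, ∞), so the mode is x_m = 4.600.
Mean = α·x_m/(α−1) = 2.2·4.6/1.2 = 8.433.
Difference = 8.433 − 4.600 = 3.833.
Right-skewed posterior ⇒ mode < mean.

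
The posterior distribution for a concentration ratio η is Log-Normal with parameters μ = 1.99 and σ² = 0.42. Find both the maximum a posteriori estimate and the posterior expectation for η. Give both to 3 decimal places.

Mode = exp(μ − σ²) = exp(1.57) = 4.807.
Mean = exp(μ + σ²/2) = exp(2.200) = 9.025.
The posterior is right-skewed, so the mean exceeds the mode.

MAP: 4.807. Posterior mean: 9.025.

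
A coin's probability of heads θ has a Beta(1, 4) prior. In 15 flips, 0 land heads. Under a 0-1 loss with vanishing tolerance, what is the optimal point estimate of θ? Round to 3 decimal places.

Posterior: Beta(1+0, 4+15) = Beta(1, 19).
Since α = 1 ≤ 1 and β > 1, the Beta density is monotone decreasing on [0,1]; the mode is at 0.
Mean = 1/(1+19) = 0.050.
This is the posterior mode — the MAP estimate.

0.000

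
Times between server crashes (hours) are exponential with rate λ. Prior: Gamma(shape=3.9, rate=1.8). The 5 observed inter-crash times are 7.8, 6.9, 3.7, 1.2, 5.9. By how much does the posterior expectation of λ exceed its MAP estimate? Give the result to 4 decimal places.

Σ times = 25.5. Posterior: Gamma(shape = 3.9+5 = 8.9, rate = 1.8+25.5 = 27.3).
Mode = (α−1)/β = 7.9/27.3 = 0.2894.
Mean = α/β = 8.9/27.3 = 0.3260.
Difference = 0.3260 − 0.2894 = 0.0366.

0.0366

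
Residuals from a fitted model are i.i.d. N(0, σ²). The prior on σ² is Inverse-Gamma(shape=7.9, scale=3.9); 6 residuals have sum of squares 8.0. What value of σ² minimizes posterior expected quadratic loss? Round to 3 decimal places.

0.798

Posterior: Inverse-Gamma(shape = 7.9+6/2 = 10.9, scale = 3.9+8.0/2 = 7.9).
Mode = β/(α+1) = 7.9/11.9 = 0.664.
Mean = β/(α−1) = 7.9/9.9 = 0.798.
Quadratic loss ⇒ the optimal estimator is the posterior mean.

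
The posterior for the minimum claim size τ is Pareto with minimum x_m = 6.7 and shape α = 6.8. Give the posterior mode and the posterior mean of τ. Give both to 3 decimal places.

The Pareto density is strictly decreasing on [x_m, ∞), so the mode is x_m = 6.700.
Mean = α·x_m/(α−1) = 6.8·6.7/5.8 = 7.855.
The mean is pulled above the mode by the posterior's right skew.

MAP = 6.700, posterior mean = 7.855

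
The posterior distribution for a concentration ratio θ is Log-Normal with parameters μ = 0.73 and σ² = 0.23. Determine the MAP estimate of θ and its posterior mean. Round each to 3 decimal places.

Mode = exp(μ − σ²) = exp(0.50) = 1.649.
Mean = exp(μ + σ²/2) = exp(0.845) = 2.328.
Mean > mode: the posterior has a right tail.

θ_MAP = 1.649, E[θ|data] = 2.328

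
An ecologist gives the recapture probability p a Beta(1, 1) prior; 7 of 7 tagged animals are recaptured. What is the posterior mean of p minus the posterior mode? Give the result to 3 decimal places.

Posterior: Beta(1+7, 1+0) = Beta(8, 1).
Since β = 1 ≤ 1 and α > 1, the Beta density is monotone increasing on [0,1]; the mode is at 1.
Mean = 8/(8+1) = 0.889.
Difference = 0.889 − 1.000 = -0.111.

-0.111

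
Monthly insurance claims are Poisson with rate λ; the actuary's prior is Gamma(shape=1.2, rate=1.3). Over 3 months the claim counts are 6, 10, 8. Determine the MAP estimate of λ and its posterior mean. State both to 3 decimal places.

Σ counts = 24. Posterior: Gamma(shape = 1.2+24 = 25.2, rate = 1.3+3 = 4.3).
Mode = (α−1)/β = 24.2/4.3 = 5.628.
Mean = α/β = 25.2/4.3 = 5.860.

MAP = 5.628; posterior mean = 5.860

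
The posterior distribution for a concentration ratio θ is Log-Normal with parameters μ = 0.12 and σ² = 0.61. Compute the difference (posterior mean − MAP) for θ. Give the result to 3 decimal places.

0.917

Mode = exp(μ − σ²) = exp(-0.49) = 0.613.
Mean = exp(μ + σ²/2) = exp(0.425) = 1.530.
Difference = 1.530 − 0.613 = 0.917.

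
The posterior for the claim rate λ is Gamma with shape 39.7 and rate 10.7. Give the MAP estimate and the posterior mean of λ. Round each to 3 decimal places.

Mode = (α−1)/β = 38.7/10.7 = 3.617.
Mean = α/β = 39.7/10.7 = 3.710.
The mean is pulled above the mode by the posterior's right skew.

λ_MAP = 3.617, E[λ|data] = 3.710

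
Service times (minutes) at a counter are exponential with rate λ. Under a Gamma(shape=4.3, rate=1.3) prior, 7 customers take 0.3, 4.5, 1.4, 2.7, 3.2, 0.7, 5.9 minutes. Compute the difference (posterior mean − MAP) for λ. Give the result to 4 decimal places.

0.0500

Σ times = 18.7. Posterior: Gamma(shape = 4.3+7 = 11.3, rate = 1.3+18.7 = 20.0).
Mode = (α−1)/β = 10.3/20.0 = 0.5150.
Mean = α/β = 11.3/20.0 = 0.5650.
Difference = 0.5650 − 0.5150 = 0.0500.
The posterior is right-skewed, so the mean exceeds the mode.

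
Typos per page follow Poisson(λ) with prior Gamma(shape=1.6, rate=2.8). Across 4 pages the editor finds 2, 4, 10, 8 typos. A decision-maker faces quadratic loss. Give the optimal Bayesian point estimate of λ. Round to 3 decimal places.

3.765

Σ counts = 24. Posterior: Gamma(shape = 1.6+24 = 25.6, rate = 2.8+4 = 6.8).
Mode = (α−1)/β = 24.6/6.8 = 3.618.
Mean = α/β = 25.6/6.8 = 3.765.
Quadratic loss ⇒ the optimal estimator is the posterior mean.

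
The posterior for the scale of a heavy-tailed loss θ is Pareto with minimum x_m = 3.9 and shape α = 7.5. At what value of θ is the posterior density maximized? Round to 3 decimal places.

The Pareto density is strictly decreasing on [x_m, ∞), so the mode is x_m = 3.900.
Mean = α·x_m/(α−1) = 7.5·3.9/6.5 = 4.500.
This is the posterior mode — the MAP estimate.

3.900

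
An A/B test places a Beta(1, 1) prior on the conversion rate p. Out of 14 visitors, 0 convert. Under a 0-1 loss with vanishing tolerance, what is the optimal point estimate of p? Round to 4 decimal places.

Posterior: Beta(1+0, 1+14) = Beta(1, 15).
Since α = 1 ≤ 1 and β > 1, the Beta density is monotone decreasing on [0,1]; the mode is at 0.
Mean = 1/(1+15) = 0.0625.
This is the posterior mode — the MAP estimate.

0.0000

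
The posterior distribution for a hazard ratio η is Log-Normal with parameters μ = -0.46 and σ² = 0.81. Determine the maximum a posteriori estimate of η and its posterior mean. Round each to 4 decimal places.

η_MAP = 0.2808, E[η|data] = 0.9465

Mode = exp(μ − σ²) = exp(-1.27) = 0.2808.
Mean = exp(μ + σ²/2) = exp(-0.055) = 0.9465.
Mean > mode: the posterior has a right tail.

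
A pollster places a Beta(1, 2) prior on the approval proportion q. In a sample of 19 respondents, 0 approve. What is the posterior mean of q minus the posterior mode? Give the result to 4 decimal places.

0.0455

Posterior: Beta(1+0, 2+19) = Beta(1, 21).
Since α = 1 ≤ 1 and β > 1, the Beta density is monotone decreasing on [0,1]; the mode is at 0.
Mean = 1/(1+21) = 0.0455.
Difference = 0.0455 − 0.0000 = 0.0455.
Right-skewed posterior ⇒ mode < mean.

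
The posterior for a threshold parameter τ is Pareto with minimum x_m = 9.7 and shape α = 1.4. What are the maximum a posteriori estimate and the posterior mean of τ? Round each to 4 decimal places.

τ_MAP = 9.7000, E[τ|data] = 33.9500

The Pareto density is strictly decreasing on [x_m, ∞), so the mode is x_m = 9.7000.
Mean = α·x_m/(α−1) = 1.4·9.7/0.4 = 33.9500.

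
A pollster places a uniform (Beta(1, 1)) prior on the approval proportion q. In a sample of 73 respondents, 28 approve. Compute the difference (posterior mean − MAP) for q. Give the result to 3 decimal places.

Posterior: Beta(1+28, 1+45) = Beta(29, 46).
Mode = (29−1)/(29+46−2) = 28/73 = 0.384.
With a flat prior the MAP equals the MLE, 28/73.
Mean = 29/(29+46) = 29/75 = 0.387.
Difference = 0.387 − 0.384 = 0.003.

0.003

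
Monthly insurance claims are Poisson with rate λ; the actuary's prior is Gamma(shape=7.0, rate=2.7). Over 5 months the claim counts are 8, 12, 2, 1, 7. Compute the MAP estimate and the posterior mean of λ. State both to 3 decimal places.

MAP = 4.675; posterior mean = 4.805

Σ counts = 30. Posterior: Gamma(shape = 7.0+30 = 37.0, rate = 2.7+5 = 7.7).
Mode = (α−1)/β = 36.0/7.7 = 4.675.
Mean = α/β = 37.0/7.7 = 4.805.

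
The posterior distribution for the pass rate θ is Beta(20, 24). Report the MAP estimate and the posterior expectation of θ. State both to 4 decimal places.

Mode = (20−1)/(20+24−2) = 19/42 = 0.4524.
Mean = 20/(20+24) = 20/44 = 0.4545.
Right-skewed posterior ⇒ mode < mean.

MAP: 0.4524. Posterior mean: 0.4545.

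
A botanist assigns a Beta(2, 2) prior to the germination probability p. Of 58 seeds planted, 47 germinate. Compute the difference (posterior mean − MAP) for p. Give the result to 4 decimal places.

Posterior: Beta(2+47, 2+11) = Beta(49, 13).
Mode = (49−1)/(49+13−2) = 48/60 = 0.8000.
Mean = 49/(49+13) = 49/62 = 0.7903.
Difference = 0.7903 − 0.8000 = -0.0097.
The mean is pulled below the mode by the posterior's left skew.

-0.0097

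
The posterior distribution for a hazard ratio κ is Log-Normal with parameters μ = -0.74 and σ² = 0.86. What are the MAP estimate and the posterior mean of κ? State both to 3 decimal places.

MAP estimate = 0.202, posterior mean = 0.733

Mode = exp(μ − σ²) = exp(-1.60) = 0.202.
Mean = exp(μ + σ²/2) = exp(-0.310) = 0.733.
Right-skewed posterior ⇒ mode < mean.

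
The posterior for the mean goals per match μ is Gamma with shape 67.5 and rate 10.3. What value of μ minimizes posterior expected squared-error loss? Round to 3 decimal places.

Mode = (α−1)/β = 66.5/10.3 = 6.456.
Mean = α/β = 67.5/10.3 = 6.553.
Squared-error loss ⇒ the optimal estimator is the posterior mean.

6.553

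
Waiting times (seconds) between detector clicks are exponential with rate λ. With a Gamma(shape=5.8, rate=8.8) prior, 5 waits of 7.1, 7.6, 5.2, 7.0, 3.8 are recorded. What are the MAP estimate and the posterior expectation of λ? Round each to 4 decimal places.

Σ times = 30.7. Posterior: Gamma(shape = 5.8+5 = 10.8, rate = 8.8+30.7 = 39.5).
Mode = (α−1)/β = 9.8/39.5 = 0.2481.
Mean = α/β = 10.8/39.5 = 0.2734.

MAP: 0.2481. Posterior mean: 0.2734.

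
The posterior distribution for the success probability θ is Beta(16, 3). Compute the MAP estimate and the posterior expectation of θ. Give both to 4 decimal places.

θ_MAP = 0.8824, E[θ|data] = 0.8421

Mode = (16−1)/(16+3−2) = 15/17 = 0.8824.
Mean = 16/(16+3) = 16/19 = 0.8421.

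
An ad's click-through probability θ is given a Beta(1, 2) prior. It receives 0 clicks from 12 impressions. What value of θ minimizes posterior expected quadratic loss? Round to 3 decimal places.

Posterior: Beta(1+0, 2+12) = Beta(1, 14).
Since α = 1 ≤ 1 and β > 1, the Beta density is monotone decreasing on [0,1]; the mode is at 0.
Mean = 1/(1+14) = 0.067.
Quadratic loss ⇒ the optimal estimator is the posterior mean.

0.067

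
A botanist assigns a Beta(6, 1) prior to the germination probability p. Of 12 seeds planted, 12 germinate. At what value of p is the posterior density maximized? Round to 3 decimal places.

Posterior: Beta(6+12, 1+0) = Beta(18, 1).
Since β = 1 ≤ 1 and α > 1, the Beta density is monotone increasing on [0,1]; the mode is at 1.
Mean = 18/(18+1) = 0.947.
This is the posterior mode — the MAP estimate.

1.000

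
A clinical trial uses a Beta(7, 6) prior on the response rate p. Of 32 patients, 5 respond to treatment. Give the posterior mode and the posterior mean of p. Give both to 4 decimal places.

Posterior: Beta(7+5, 6+27) = Beta(12, 33).
Mode = (12−1)/(12+33−2) = 11/43 = 0.2558.
Mean = 12/(12+33) = 12/45 = 0.2667.

MAP = 0.2558, posterior mean = 0.2667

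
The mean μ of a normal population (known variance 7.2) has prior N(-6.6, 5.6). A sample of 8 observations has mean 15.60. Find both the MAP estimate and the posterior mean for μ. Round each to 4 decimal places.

Posterior for μ is Normal. Precision-weighted mean: (1/5.6·-6.6 + 8/7.2·15.60) / (1/5.6 + 8/7.2) = 12.5262.
A Normal posterior is symmetric, so mode = mean.

MAP: 12.5262. Posterior mean: 12.5262.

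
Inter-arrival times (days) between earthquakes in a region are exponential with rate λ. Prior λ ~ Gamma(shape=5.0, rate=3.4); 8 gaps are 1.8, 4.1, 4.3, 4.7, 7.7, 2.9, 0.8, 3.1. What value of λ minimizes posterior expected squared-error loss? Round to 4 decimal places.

Σ times = 29.4. Posterior: Gamma(shape = 5.0+8 = 13.0, rate = 3.4+29.4 = 32.8).
Mode = (α−1)/β = 12.0/32.8 = 0.3659.
Mean = α/β = 13.0/32.8 = 0.3963.
Squared-error loss ⇒ the optimal estimator is the posterior mean.

0.3963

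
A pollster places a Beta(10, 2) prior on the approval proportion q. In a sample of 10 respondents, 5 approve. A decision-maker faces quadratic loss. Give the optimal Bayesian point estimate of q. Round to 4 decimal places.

Posterior: Beta(10+5, 2+5) = Beta(15, 7).
Mode = (15−1)/(15+7−2) = 14/20 = 0.7000.
Mean = 15/(15+7) = 15/22 = 0.6818.
Quadratic loss ⇒ the optimal estimator is the posterior mean.

0.6818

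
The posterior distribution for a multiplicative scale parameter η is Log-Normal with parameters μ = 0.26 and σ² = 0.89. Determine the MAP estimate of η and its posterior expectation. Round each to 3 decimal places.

Mode = exp(μ − σ²) = exp(-0.63) = 0.533.
Mean = exp(μ + σ²/2) = exp(0.705) = 2.024.
Right-skewed posterior ⇒ mode < mean.

MAP = 0.533; posterior mean = 2.024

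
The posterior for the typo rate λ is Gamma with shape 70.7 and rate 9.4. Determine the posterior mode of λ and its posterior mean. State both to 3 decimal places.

Mode = (α−1)/β = 69.7/9.4 = 7.415.
Mean = α/β = 70.7/9.4 = 7.521.

λ_MAP = 7.415, E[λ|data] = 7.521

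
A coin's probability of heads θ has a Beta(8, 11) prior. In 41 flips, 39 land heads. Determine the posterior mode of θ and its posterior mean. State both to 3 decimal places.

MAP = 0.793; posterior mean = 0.783

Posterior: Beta(8+39, 11+2) = Beta(47, 13).
Mode = (47−1)/(47+13−2) = 46/58 = 0.793.
Mean = 47/(47+13) = 47/60 = 0.783.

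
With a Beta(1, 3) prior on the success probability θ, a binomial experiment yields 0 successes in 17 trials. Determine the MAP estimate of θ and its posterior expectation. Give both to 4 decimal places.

MAP: 0.0000. Posterior mean: 0.0476.

Posterior: Beta(1+0, 3+17) = Beta(1, 20).
Since α = 1 ≤ 1 and β > 1, the Beta density is monotone decreasing on [0,1]; the mode is at 0.
Mean = 1/(1+20) = 0.0476.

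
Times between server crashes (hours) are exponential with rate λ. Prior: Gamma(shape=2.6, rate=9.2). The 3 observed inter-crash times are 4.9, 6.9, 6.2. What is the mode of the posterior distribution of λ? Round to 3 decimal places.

0.169

Σ times = 18.0. Posterior: Gamma(shape = 2.6+3 = 5.6, rate = 9.2+18.0 = 27.2).
Mode = (α−1)/β = 4.6/27.2 = 0.169.
Mean = α/β = 5.6/27.2 = 0.206.
This is the posterior mode — the MAP estimate.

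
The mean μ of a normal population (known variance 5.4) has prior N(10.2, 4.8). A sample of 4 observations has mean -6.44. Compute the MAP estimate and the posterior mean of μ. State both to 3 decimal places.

Posterior for μ is Normal. Precision-weighted mean: (1/4.8·10.2 + 4/5.4·-6.44) / (1/4.8 + 4/5.4) = -2.787.
A Normal posterior is symmetric, so mode = mean.

MAP: -2.787. Posterior mean: -2.787.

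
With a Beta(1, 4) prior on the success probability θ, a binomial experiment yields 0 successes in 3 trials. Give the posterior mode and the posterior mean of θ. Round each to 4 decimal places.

Posterior: Beta(1+0, 4+3) = Beta(1, 7).
Since α = 1 ≤ 1 and β > 1, the Beta density is monotone decreasing on [0,1]; the mode is at 0.
Mean = 1/(1+7) = 0.1250.

θ_MAP = 0.0000, E[θ|data] = 0.1250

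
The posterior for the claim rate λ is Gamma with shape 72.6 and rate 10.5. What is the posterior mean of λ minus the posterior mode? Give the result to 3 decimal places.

Mode = (α−1)/β = 71.6/10.5 = 6.819.
Mean = α/β = 72.6/10.5 = 6.914.
Difference = 6.914 − 6.819 = 0.095.

0.095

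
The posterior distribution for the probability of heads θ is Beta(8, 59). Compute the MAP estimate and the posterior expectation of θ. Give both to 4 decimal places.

Mode = (8−1)/(8+59−2) = 7/65 = 0.1077.
Mean = 8/(8+59) = 8/67 = 0.1194.
The posterior is right-skewed, so the mean exceeds the mode.

MAP: 0.1077. Posterior mean: 0.1194.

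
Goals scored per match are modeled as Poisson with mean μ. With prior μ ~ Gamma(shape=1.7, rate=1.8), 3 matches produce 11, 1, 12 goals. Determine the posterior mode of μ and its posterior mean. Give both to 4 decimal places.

Σ counts = 24. Posterior: Gamma(shape = 1.7+24 = 25.7, rate = 1.8+3 = 4.8).
Mode = (α−1)/β = 24.7/4.8 = 5.1458.
Mean = α/β = 25.7/4.8 = 5.3542.
The mean is pulled above the mode by the posterior's right skew.

μ_MAP = 5.1458, E[μ|data] = 5.3542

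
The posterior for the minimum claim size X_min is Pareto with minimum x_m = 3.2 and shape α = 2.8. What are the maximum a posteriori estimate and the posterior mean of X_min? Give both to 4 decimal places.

X_min_MAP = 3.2000, E[X_min|data] = 4.9778

The Pareto density is strictly decreasing on [x_m, ∞), so the mode is x_m = 3.2000.
Mean = α·x_m/(α−1) = 2.8·3.2/1.8 = 4.9778.
Mean > mode: the posterior has a right tail.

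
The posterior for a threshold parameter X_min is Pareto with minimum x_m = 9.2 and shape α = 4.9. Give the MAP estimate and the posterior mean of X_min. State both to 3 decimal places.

MAP: 9.200. Posterior mean: 11.559.

The Pareto density is strictly decreasing on [x_m, ∞), so the mode is x_m = 9.200.
Mean = α·x_m/(α−1) = 4.9·9.2/3.9 = 11.559.
The mean is pulled above the mode by the posterior's right skew.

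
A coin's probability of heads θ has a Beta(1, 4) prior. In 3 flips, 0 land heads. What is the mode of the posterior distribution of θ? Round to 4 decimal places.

0.0000

Posterior: Beta(1+0, 4+3) = Beta(1, 7).
Since α = 1 ≤ 1 and β > 1, the Beta density is monotone decreasing on [0,1]; the mode is at 0.
Mean = 1/(1+7) = 0.1250.
This is the posterior mode — the MAP estimate.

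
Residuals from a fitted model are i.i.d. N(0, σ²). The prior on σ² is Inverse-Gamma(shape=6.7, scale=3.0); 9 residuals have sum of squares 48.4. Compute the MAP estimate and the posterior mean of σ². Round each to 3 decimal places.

MAP = 2.230, posterior mean = 2.667

Posterior: Inverse-Gamma(shape = 6.7+9/2 = 11.2, scale = 3.0+48.4/2 = 27.2).
Mode = β/(α+1) = 27.2/12.2 = 2.230.
Mean = β/(α−1) = 27.2/10.2 = 2.667.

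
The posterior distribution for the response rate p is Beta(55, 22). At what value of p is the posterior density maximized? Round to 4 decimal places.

Mode = (55−1)/(55+22−2) = 54/75 = 0.7200.
Mean = 55/(55+22) = 55/77 = 0.7143.
This is the posterior mode — the MAP estimate.

0.7200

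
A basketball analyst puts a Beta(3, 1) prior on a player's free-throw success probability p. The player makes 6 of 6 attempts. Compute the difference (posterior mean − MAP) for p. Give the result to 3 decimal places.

-0.100

Posterior: Beta(3+6, 1+0) = Beta(9, 1).
Since β = 1 ≤ 1 and α > 1, the Beta density is monotone increasing on [0,1]; the mode is at 1.
Mean = 9/(9+1) = 0.900.
Difference = 0.900 − 1.000 = -0.100.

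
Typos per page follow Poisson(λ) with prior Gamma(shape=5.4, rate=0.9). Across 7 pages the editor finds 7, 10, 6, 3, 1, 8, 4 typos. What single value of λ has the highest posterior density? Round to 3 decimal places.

Σ counts = 39. Posterior: Gamma(shape = 5.4+39 = 44.4, rate = 0.9+7 = 7.9).
Mode = (α−1)/β = 43.4/7.9 = 5.494.
Mean = α/β = 44.4/7.9 = 5.620.
This is the posterior mode — the MAP estimate.

5.494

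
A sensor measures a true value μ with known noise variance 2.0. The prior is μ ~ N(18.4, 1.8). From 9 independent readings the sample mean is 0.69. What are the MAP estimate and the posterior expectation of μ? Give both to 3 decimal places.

MAP: 2.636. Posterior mean: 2.636.

Posterior for μ is Normal. Precision-weighted mean: (1/1.8·18.4 + 9/2.0·0.69) / (1/1.8 + 9/2.0) = 2.636.
A Normal posterior is symmetric, so mode = mean.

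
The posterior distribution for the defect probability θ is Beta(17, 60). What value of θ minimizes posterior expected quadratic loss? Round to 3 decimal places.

0.221

Mode = (17−1)/(17+60−2) = 16/75 = 0.213.
Mean = 17/(17+60) = 17/77 = 0.221.
Quadratic loss ⇒ the optimal estimator is the posterior mean.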